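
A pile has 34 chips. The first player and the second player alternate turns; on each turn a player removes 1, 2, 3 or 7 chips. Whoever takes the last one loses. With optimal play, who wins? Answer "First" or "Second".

Mark each pile size as W (mover wins) or L (mover loses):
i:   0  1  2  3  4  5  6  7  8  9 10 11 12 13 14 15 16 17 18 19 20 21 22 23 24 25 26 27 28 29 30 31 32 33 34
     W  L  W  W  W  L  W  W  W  L  W  W  W  L  W  W  W  L  W  W  W  L  W  W  W  L  W  W  W  L  W  W  W  L  W
Position 34 is W, so the first player wins.

First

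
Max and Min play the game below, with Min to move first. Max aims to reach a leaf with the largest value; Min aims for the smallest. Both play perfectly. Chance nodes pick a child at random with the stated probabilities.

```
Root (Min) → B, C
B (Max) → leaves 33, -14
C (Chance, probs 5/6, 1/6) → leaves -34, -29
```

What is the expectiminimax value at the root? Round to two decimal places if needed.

-33.17

B (Max): max(33, -14) = 33
C (Chance): 5/6·-34 + 1/6·-29 = -33.17
Root (Min): min(33, -33.17) = -33.17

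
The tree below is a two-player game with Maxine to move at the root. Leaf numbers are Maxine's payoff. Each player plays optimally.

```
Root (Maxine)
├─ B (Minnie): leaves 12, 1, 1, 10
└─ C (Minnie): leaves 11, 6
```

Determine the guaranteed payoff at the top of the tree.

6

B (Minnie): min(12, 1, 1, 10) = 1
C (Minnie): min(11, 6) = 6
Root (Maxine): max(1, 6) = 6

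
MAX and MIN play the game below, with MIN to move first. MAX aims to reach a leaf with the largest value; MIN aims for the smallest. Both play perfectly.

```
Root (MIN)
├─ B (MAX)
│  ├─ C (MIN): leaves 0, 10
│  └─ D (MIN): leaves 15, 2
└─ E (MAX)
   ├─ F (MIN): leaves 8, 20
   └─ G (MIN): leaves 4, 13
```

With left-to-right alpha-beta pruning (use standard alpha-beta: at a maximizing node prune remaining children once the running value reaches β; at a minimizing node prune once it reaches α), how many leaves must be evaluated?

C [α=-∞,β=+∞]: v=0
D [α=0,β=+∞]: v=2
B [α=-∞,β=+∞]: v=2
F [α=-∞,β=2]: v=8
E [α=-∞,β=2]: v=8 after child 1 ≥ β → β-cutoff, skip 1
Root [α=-∞,β=+∞]: v=2
Leaves evaluated: 6 of 8.

6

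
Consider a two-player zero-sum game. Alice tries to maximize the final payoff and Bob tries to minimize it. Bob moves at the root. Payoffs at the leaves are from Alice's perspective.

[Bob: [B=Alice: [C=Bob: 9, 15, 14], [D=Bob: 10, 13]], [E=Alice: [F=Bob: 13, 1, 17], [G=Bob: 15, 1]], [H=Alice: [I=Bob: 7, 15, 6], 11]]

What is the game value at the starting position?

1

C (Bob): min(9, 15, 14) = 9
D (Bob): min(10, 13) = 10
B (Alice): max(9, 10) = 10
F (Bob): min(13, 1, 17) = 1
G (Bob): min(15, 1) = 1
E (Alice): max(1, 1) = 1
I (Bob): min(7, 15, 6) = 6
H (Alice): max(6, 11) = 11
Root (Bob): min(10, 1, 11) = 1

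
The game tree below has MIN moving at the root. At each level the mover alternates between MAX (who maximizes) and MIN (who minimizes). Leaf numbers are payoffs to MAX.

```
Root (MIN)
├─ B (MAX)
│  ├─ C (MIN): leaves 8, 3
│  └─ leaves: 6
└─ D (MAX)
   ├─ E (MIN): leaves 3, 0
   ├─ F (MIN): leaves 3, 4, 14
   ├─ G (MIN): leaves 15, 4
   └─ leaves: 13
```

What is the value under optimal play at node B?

C: min(8, 3) = 3
B: max(3, 6) = 6

6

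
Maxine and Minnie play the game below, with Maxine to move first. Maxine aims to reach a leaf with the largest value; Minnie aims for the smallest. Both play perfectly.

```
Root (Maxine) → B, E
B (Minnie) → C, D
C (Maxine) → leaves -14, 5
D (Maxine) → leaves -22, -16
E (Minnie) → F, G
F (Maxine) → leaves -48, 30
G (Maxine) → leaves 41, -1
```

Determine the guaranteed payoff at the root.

30

C (Maxine): max(-14, 5) = 5
D (Maxine): max(-22, -16) = -16
B (Minnie): min(5, -16) = -16
F (Maxine): max(-48, 30) = 30
G (Maxine): max(41, -1) = 41
E (Minnie): min(30, 41) = 30
Root (Maxine): max(-16, 30) = 30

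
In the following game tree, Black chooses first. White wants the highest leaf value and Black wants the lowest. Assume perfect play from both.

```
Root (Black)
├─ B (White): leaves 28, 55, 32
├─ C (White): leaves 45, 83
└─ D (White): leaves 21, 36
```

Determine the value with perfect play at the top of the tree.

B (White): max(28, 55, 32) = 55
C (White): max(45, 83) = 83
D (White): max(21, 36) = 36
Root (Black): min(55, 83, 36) = 36

36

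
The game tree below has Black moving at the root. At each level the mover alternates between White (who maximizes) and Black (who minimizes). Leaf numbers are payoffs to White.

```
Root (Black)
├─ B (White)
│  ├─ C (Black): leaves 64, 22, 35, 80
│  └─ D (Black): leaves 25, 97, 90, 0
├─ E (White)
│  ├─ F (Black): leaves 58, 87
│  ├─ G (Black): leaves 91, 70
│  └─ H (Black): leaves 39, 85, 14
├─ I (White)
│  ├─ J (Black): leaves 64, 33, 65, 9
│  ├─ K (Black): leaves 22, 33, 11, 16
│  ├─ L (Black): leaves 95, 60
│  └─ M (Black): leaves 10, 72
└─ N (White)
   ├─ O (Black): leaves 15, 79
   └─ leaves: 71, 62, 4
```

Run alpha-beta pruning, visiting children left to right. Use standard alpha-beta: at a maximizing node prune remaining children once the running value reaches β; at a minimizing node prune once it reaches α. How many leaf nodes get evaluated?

C [α=-∞,β=+∞]: v=22
D [α=22,β=+∞]: v=0
B [α=-∞,β=+∞]: v=22
F [α=-∞,β=22]: v=58
E [α=-∞,β=22]: v=58 after child 1 ≥ β → β-cutoff, skip 2
J [α=-∞,β=22]: v=9
K [α=9,β=22]: v=11
L [α=11,β=22]: v=60
I [α=-∞,β=22]: v=60 after child 3 ≥ β → β-cutoff, skip 1
O [α=-∞,β=22]: v=15
N [α=-∞,β=22]: v=71 after child 2 ≥ β → β-cutoff, skip 2
Root [α=-∞,β=+∞]: v=22
Leaves evaluated: 23 of 32.

23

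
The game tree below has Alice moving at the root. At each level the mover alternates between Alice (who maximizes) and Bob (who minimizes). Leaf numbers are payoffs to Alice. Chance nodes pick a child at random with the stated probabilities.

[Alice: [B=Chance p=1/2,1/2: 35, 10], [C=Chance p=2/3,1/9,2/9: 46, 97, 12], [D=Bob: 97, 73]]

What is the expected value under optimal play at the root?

73

B (Chance): 1/2·35 + 1/2·10 = 22.5
C (Chance): 2/3·46 + 1/9·97 + 2/9·12 = 44.11
D (Bob): min(97, 73) = 73
Root (Alice): max(22.5, 44.11, 73) = 73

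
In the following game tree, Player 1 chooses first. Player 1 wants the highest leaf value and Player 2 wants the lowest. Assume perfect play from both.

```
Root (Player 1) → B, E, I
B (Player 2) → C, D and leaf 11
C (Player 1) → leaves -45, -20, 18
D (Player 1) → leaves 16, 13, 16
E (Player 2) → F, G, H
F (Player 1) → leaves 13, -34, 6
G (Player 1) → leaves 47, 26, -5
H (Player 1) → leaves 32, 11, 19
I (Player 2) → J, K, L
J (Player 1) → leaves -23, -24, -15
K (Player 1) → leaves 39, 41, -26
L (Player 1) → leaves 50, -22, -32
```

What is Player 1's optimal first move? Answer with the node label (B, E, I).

C (Player 1): max(-45, -20, 18) = 18
D (Player 1): max(16, 13, 16) = 16
B (Player 2): min(18, 16, 11) = 11
F (Player 1): max(13, -34, 6) = 13
G (Player 1): max(47, 26, -5) = 47
H (Player 1): max(32, 11, 19) = 32
E (Player 2): min(13, 47, 32) = 13
J (Player 1): max(-23, -24, -15) = -15
K (Player 1): max(39, 41, -26) = 41
L (Player 1): max(50, -22, -32) = 50
I (Player 2): min(-15, 41, 50) = -15
Root (Player 1): max(11, 13, -15) = 13
Player 1 picks the child with the highest value: E (value 13).

E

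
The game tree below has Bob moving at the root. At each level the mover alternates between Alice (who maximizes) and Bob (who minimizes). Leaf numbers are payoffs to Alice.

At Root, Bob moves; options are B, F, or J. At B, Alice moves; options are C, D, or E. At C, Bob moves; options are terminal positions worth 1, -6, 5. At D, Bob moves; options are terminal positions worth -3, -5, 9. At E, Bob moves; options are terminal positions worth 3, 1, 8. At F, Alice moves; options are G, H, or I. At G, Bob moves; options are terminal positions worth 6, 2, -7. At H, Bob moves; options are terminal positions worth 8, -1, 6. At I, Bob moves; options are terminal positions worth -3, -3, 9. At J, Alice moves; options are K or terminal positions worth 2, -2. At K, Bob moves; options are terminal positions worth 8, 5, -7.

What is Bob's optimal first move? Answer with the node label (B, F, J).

F

C (Bob): min(1, -6, 5) = -6
D (Bob): min(-3, -5, 9) = -5
E (Bob): min(3, 1, 8) = 1
B (Alice): max(-6, -5, 1) = 1
G (Bob): min(6, 2, -7) = -7
H (Bob): min(8, -1, 6) = -1
I (Bob): min(-3, -3, 9) = -3
F (Alice): max(-7, -1, -3) = -1
K (Bob): min(8, 5, -7) = -7
J (Alice): max(-7, 2, -2) = 2
Root (Bob): min(1, -1, 2) = -1
Bob picks the child with the lowest value: F (value -1).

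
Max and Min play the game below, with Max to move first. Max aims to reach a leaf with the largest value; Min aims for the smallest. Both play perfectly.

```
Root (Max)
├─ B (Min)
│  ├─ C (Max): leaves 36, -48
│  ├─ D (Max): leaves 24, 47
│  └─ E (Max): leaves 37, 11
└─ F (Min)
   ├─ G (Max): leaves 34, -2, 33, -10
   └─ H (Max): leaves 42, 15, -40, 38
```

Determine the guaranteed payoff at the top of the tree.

36

C (Max): max(36, -48) = 36
D (Max): max(24, 47) = 47
E (Max): max(37, 11) = 37
B (Min): min(36, 47, 37) = 36
G (Max): max(34, -2, 33, -10) = 34
H (Max): max(42, 15, -40, 38) = 42
F (Min): min(34, 42) = 34
Root (Max): max(36, 34) = 36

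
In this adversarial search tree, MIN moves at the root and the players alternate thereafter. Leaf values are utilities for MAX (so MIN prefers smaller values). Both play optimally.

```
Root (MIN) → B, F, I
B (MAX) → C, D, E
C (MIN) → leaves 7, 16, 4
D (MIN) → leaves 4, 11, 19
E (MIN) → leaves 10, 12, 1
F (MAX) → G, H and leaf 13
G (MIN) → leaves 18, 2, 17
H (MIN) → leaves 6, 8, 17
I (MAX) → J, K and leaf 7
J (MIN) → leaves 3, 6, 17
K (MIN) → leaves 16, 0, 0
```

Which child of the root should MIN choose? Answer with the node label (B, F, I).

C (MIN): min(7, 16, 4) = 4
D (MIN): min(4, 11, 19) = 4
E (MIN): min(10, 12, 1) = 1
B (MAX): max(4, 4, 1) = 4
G (MIN): min(18, 2, 17) = 2
H (MIN): min(6, 8, 17) = 6
F (MAX): max(2, 6, 13) = 13
J (MIN): min(3, 6, 17) = 3
K (MIN): min(16, 0, 0) = 0
I (MAX): max(3, 0, 7) = 7
Root (MIN): min(4, 13, 7) = 4
MIN picks the child with the lowest value: B (value 4).

B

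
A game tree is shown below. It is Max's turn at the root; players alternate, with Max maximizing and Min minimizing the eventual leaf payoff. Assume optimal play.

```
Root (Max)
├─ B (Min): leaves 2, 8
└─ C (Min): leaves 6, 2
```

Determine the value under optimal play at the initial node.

B (Min): min(2, 8) = 2
C (Min): min(6, 2) = 2
Root (Max): max(2, 2) = 2

2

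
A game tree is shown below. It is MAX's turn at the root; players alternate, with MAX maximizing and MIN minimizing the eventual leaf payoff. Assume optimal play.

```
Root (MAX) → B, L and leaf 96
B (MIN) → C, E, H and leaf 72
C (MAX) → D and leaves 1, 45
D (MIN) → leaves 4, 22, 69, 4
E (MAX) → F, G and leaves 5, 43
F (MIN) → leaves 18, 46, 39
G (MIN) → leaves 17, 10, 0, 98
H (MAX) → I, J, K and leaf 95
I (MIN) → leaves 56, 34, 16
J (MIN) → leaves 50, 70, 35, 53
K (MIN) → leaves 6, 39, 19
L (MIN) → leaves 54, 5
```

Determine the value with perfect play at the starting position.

D (MIN): min(4, 22, 69, 4) = 4
C (MAX): max(4, 1, 45) = 45
F (MIN): min(18, 46, 39) = 18
G (MIN): min(17, 10, 0, 98) = 0
E (MAX): max(18, 0, 5, 43) = 43
I (MIN): min(56, 34, 16) = 16
J (MIN): min(50, 70, 35, 53) = 35
K (MIN): min(6, 39, 19) = 6
H (MAX): max(16, 35, 6, 95) = 95
B (MIN): min(45, 43, 95, 72) = 43
L (MIN): min(54, 5) = 5
Root (MAX): max(43, 5, 96) = 96

96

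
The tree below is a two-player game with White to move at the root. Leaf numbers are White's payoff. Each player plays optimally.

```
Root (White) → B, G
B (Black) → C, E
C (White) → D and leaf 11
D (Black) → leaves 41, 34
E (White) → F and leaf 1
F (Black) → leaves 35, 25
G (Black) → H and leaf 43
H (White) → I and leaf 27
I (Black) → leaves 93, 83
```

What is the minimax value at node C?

34

D: min(41, 34) = 34
C: max(34, 11) = 34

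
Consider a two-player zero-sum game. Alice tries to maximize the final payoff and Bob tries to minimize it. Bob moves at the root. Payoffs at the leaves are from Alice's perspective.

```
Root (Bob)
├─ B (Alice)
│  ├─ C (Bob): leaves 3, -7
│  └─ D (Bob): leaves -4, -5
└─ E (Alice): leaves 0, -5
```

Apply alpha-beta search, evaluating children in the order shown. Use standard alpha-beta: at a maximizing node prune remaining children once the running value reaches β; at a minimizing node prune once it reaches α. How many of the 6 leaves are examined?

5

C [α=-∞,β=+∞]: v=-7
D [α=-7,β=+∞]: v=-5
B [α=-∞,β=+∞]: v=-5
E [α=-∞,β=-5]: v=0 after child 1 ≥ β → β-cutoff, skip 1
Root [α=-∞,β=+∞]: v=-5
Leaves evaluated: 5 of 6.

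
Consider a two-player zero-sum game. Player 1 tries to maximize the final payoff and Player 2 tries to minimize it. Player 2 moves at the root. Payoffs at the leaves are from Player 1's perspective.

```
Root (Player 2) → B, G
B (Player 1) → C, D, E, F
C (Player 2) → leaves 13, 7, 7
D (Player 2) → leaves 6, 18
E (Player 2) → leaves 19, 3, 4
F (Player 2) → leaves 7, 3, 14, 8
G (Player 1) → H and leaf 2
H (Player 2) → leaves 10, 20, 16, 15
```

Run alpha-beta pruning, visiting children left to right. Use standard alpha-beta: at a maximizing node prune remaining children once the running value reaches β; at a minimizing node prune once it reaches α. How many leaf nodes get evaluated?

C [α=-∞,β=+∞]: v=7
D [α=7,β=+∞]: v=6 after child 1 ≤ α → α-cutoff, skip 1
E [α=7,β=+∞]: v=3 after child 2 ≤ α → α-cutoff, skip 1
F [α=7,β=+∞]: v=7 after child 1 ≤ α → α-cutoff, skip 3
B [α=-∞,β=+∞]: v=7
H [α=-∞,β=7]: v=10
G [α=-∞,β=7]: v=10 after child 1 ≥ β → β-cutoff, skip 1
Root [α=-∞,β=+∞]: v=7
Leaves evaluated: 11 of 17.

11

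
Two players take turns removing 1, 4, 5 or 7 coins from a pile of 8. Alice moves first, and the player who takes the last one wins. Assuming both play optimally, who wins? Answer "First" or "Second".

Second

Compute winning (W) and losing (L) positions by backward induction:
i:   0  1  2  3  4  5  6  7  8
     L  W  L  W  W  W  W  W  L
Position 8 is L, so the second player wins.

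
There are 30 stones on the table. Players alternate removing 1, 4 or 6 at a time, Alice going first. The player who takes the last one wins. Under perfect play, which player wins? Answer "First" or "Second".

W/L table (W = player to move can force a win):
i:   0  1  2  3  4  5  6  7  8  9 10 11 12 13 14 15 16 17 18 19 20 21 22 23 24 25 26 27 28 29 30
     L  W  L  W  W  L  W  L  W  W  L  W  L  W  W  L  W  L  W  W  L  W  L  W  W  L  W  L  W  W  L
Position 30 is L, so the second player wins.

Second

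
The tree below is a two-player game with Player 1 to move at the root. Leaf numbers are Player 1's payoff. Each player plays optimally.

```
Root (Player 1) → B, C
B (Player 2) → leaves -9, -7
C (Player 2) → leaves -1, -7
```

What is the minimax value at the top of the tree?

-7

B (Player 2): min(-9, -7) = -9
C (Player 2): min(-1, -7) = -7
Root (Player 1): max(-9, -7) = -7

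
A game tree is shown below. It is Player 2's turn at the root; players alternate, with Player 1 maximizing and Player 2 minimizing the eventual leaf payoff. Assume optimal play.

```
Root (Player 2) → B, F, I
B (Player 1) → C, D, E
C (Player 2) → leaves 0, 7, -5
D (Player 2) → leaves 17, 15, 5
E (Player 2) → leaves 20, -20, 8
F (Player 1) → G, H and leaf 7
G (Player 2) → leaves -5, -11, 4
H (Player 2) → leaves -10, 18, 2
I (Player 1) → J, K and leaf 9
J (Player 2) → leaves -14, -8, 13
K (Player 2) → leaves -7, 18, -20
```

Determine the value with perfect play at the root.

C (Player 2): min(0, 7, -5) = -5
D (Player 2): min(17, 15, 5) = 5
E (Player 2): min(20, -20, 8) = -20
B (Player 1): max(-5, 5, -20) = 5
G (Player 2): min(-5, -11, 4) = -11
H (Player 2): min(-10, 18, 2) = -10
F (Player 1): max(-11, -10, 7) = 7
J (Player 2): min(-14, -8, 13) = -14
K (Player 2): min(-7, 18, -20) = -20
I (Player 1): max(-14, -20, 9) = 9
Root (Player 2): min(5, 7, 9) = 5

5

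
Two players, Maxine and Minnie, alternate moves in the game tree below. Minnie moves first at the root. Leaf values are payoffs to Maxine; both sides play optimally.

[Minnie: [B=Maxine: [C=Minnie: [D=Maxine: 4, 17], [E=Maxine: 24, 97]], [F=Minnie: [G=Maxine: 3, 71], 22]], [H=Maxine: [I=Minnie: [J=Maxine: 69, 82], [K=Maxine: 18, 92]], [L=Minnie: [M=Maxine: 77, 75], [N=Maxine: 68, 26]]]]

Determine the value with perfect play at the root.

D (Maxine): max(4, 17) = 17
E (Maxine): max(24, 97) = 97
C (Minnie): min(17, 97) = 17
G (Maxine): max(3, 71) = 71
F (Minnie): min(71, 22) = 22
B (Maxine): max(17, 22) = 22
J (Maxine): max(69, 82) = 82
K (Maxine): max(18, 92) = 92
I (Minnie): min(82, 92) = 82
M (Maxine): max(77, 75) = 77
N (Maxine): max(68, 26) = 68
L (Minnie): min(77, 68) = 68
H (Maxine): max(82, 68) = 82
Root (Minnie): min(22, 82) = 22

22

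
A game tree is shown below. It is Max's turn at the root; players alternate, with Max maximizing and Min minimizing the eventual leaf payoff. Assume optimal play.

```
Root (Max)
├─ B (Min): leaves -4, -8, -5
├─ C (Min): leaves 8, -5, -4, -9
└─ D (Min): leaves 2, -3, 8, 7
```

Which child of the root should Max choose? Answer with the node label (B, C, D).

D

B (Min): min(-4, -8, -5) = -8
C (Min): min(8, -5, -4, -9) = -9
D (Min): min(2, -3, 8, 7) = -3
Root (Max): max(-8, -9, -3) = -3
Max picks the child with the highest value: D (value -3).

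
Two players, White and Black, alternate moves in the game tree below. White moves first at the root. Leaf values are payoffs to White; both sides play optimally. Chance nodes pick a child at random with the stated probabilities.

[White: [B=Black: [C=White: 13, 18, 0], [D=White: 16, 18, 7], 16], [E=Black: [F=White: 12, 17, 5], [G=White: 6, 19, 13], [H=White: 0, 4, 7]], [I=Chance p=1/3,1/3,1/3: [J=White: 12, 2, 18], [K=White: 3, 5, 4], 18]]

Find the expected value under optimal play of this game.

16

C (White): max(13, 18, 0) = 18
D (White): max(16, 18, 7) = 18
B (Black): min(18, 18, 16) = 16
F (White): max(12, 17, 5) = 17
G (White): max(6, 19, 13) = 19
H (White): max(0, 4, 7) = 7
E (Black): min(17, 19, 7) = 7
J (White): max(12, 2, 18) = 18
K (White): max(3, 5, 4) = 5
I (Chance): 1/3·18 + 1/3·5 + 1/3·18 = 13.67
Root (White): max(16, 7, 13.67) = 16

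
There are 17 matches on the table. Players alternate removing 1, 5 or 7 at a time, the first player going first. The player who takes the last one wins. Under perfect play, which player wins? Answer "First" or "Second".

First

Compute winning (W) and losing (L) positions by backward induction:
i:   0  1  2  3  4  5  6  7  8  9 10 11 12 13 14 15 16 17
     L  W  L  W  L  W  L  W  L  W  L  W  L  W  L  W  L  W
Position 17 is W, so the first player wins.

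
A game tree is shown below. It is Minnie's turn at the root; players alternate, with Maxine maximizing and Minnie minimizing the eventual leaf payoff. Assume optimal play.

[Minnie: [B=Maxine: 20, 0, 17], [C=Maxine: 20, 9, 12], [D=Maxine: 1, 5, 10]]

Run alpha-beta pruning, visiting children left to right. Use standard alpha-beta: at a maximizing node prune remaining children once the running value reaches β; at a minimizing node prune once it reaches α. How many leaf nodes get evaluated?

7

B [α=-∞,β=+∞]: v=20
C [α=-∞,β=20]: v=20 after child 1 ≥ β → β-cutoff, skip 2
D [α=-∞,β=20]: v=10
Root [α=-∞,β=+∞]: v=10
Leaves evaluated: 7 of 9.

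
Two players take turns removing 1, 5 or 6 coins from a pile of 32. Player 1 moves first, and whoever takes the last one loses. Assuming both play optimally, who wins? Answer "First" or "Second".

First

W/L table (W = player to move can force a win):
i:   0  1  2  3  4  5  6  7  8  9 10 11 12 13 14 15 16 17 18 19 20 21 22 23 24 25 26 27 28 29 30 31 32
     W  L  W  L  W  L  W  W  W  W  W  W  L  W  L  W  L  W  W  W  W  W  W  L  W  L  W  L  W  W  W  W  W
Position 32 is W, so the first player wins.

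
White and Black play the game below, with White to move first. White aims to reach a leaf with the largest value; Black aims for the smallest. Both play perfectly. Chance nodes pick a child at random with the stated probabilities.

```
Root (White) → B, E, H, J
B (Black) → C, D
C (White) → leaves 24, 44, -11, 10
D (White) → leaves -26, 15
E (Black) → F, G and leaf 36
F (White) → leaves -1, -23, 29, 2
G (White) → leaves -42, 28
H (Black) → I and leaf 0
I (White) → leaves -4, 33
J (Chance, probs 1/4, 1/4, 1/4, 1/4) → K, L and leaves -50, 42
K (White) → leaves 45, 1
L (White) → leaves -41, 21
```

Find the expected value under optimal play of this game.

C (White): max(24, 44, -11, 10) = 44
D (White): max(-26, 15) = 15
B (Black): min(44, 15) = 15
F (White): max(-1, -23, 29, 2) = 29
G (White): max(-42, 28) = 28
E (Black): min(29, 28, 36) = 28
I (White): max(-4, 33) = 33
H (Black): min(33, 0) = 0
K (White): max(45, 1) = 45
L (White): max(-41, 21) = 21
J (Chance): 1/4·45 + 1/4·21 + 1/4·-50 + 1/4·42 = 14.5
Root (White): max(15, 28, 0, 14.5) = 28

28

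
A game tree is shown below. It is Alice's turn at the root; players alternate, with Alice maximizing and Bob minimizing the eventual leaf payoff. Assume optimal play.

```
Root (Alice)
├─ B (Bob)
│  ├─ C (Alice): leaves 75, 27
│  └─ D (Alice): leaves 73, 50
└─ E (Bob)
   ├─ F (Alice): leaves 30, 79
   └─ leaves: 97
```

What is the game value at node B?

C: max(75, 27) = 75
D: max(73, 50) = 73
B: min(75, 73) = 73

73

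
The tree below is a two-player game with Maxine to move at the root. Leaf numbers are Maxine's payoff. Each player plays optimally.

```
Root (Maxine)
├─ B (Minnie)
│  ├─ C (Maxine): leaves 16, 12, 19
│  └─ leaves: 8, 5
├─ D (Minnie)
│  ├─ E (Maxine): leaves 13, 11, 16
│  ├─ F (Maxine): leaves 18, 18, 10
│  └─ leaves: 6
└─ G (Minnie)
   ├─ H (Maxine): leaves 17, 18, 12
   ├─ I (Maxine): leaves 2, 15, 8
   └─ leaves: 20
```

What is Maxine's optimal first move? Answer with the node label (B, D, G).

C (Maxine): max(16, 12, 19) = 19
B (Minnie): min(19, 8, 5) = 5
E (Maxine): max(13, 11, 16) = 16
F (Maxine): max(18, 18, 10) = 18
D (Minnie): min(16, 18, 6) = 6
H (Maxine): max(17, 18, 12) = 18
I (Maxine): max(2, 15, 8) = 15
G (Minnie): min(18, 15, 20) = 15
Root (Maxine): max(5, 6, 15) = 15
Maxine picks the child with the highest value: G (value 15).

G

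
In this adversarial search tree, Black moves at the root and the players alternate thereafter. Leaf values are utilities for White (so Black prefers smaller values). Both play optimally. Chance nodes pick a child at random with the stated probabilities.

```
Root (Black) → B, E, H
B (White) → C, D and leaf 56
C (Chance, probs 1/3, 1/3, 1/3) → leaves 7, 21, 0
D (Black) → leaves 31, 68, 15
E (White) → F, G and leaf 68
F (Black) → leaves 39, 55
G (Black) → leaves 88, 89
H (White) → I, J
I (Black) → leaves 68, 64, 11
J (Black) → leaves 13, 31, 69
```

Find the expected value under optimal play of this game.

C (Chance): 1/3·7 + 1/3·21 + 1/3·0 = 9.33
D (Black): min(31, 68, 15) = 15
B (White): max(9.33, 15, 56) = 56
F (Black): min(39, 55) = 39
G (Black): min(88, 89) = 88
E (White): max(39, 88, 68) = 88
I (Black): min(68, 64, 11) = 11
J (Black): min(13, 31, 69) = 13
H (White): max(11, 13) = 13
Root (Black): min(56, 88, 13) = 13

13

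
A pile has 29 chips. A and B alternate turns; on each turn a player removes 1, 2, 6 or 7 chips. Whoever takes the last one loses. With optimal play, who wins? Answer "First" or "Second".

W/L table (W = player to move can force a win):
i:   0  1  2  3  4  5  6  7  8  9 10 11 12 13 14 15 16 17 18 19 20 21 22 23 24 25 26 27 28 29
     W  L  W  W  L  W  W  W  W  L  W  W  L  W  W  W  W  L  W  W  L  W  W  W  W  L  W  W  L  W
Position 29 is W, so the first player wins.

First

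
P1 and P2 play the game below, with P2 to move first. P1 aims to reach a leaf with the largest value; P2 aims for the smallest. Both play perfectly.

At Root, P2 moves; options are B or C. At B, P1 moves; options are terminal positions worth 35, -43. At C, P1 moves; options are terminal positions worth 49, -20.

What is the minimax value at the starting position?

35

B (P1): max(35, -43) = 35
C (P1): max(49, -20) = 49
Root (P2): min(35, 49) = 35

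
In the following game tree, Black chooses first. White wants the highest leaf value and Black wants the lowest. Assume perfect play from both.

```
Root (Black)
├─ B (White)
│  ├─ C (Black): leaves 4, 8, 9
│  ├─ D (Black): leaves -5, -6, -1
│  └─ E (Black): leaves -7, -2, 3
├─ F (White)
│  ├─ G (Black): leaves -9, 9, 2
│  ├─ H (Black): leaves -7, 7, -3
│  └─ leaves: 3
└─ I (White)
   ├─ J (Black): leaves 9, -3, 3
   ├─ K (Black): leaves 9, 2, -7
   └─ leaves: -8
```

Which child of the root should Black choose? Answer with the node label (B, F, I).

I

C (Black): min(4, 8, 9) = 4
D (Black): min(-5, -6, -1) = -6
E (Black): min(-7, -2, 3) = -7
B (White): max(4, -6, -7) = 4
G (Black): min(-9, 9, 2) = -9
H (Black): min(-7, 7, -3) = -7
F (White): max(-9, -7, 3) = 3
J (Black): min(9, -3, 3) = -3
K (Black): min(9, 2, -7) = -7
I (White): max(-3, -7, -8) = -3
Root (Black): min(4, 3, -3) = -3
Black picks the child with the lowest value: I (value -3).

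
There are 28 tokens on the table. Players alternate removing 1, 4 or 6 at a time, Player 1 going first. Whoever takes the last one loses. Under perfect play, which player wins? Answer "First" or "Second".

W/L table (W = player to move can force a win):
i:   0  1  2  3  4  5  6  7  8  9 10 11 12 13 14 15 16 17 18 19 20 21 22 23 24 25 26 27 28
     W  L  W  L  W  W  L  W  L  W  W  L  W  L  W  W  L  W  L  W  W  L  W  L  W  W  L  W  L
Position 28 is L, so the second player wins.

Second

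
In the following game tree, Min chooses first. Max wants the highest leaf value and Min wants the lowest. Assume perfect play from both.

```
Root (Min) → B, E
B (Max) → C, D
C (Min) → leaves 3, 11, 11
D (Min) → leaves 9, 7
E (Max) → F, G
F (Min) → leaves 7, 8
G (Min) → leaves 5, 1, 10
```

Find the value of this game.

7

C (Min): min(3, 11, 11) = 3
D (Min): min(9, 7) = 7
B (Max): max(3, 7) = 7
F (Min): min(7, 8) = 7
G (Min): min(5, 1, 10) = 1
E (Max): max(7, 1) = 7
Root (Min): min(7, 7) = 7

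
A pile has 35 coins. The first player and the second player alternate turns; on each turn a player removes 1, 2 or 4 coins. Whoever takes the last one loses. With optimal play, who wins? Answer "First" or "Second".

Mark each pile size as W (mover wins) or L (mover loses):
i:   0  1  2  3  4  5  6  7  8  9 10 11 12 13 14 15 16 17 18 19 20 21 22 23 24 25 26 27 28 29 30 31 32 33 34 35
     W  L  W  W  L  W  W  L  W  W  L  W  W  L  W  W  L  W  W  L  W  W  L  W  W  L  W  W  L  W  W  L  W  W  L  W
Position 35 is W, so the first player wins.

First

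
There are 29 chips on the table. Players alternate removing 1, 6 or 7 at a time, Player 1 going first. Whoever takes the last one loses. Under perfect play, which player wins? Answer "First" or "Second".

Second

Compute winning (W) and losing (L) positions by backward induction:
i:   0  1  2  3  4  5  6  7  8  9 10 11 12 13 14 15 16 17 18 19 20 21 22 23 24 25 26 27 28 29
     W  L  W  L  W  L  W  W  W  W  W  W  W  L  W  L  W  L  W  W  W  W  W  W  W  L  W  L  W  L
Position 29 is L, so the second player wins.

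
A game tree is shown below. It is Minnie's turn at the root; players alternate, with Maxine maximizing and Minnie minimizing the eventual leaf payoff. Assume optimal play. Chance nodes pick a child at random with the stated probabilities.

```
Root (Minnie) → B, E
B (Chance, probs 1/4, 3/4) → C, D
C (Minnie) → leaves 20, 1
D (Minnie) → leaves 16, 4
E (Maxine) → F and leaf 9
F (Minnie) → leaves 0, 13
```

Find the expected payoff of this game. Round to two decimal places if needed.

C (Minnie): min(20, 1) = 1
D (Minnie): min(16, 4) = 4
B (Chance): 1/4·1 + 3/4·4 = 3.25
F (Minnie): min(0, 13) = 0
E (Maxine): max(0, 9) = 9
Root (Minnie): min(3.25, 9) = 3.25

3.25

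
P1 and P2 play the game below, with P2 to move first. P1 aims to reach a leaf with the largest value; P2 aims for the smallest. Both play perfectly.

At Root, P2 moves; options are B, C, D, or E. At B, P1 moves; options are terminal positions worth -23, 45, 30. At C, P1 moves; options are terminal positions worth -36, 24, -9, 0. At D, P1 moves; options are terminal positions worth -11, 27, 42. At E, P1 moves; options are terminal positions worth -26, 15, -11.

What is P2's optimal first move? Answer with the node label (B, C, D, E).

B (P1): max(-23, 45, 30) = 45
C (P1): max(-36, 24, -9, 0) = 24
D (P1): max(-11, 27, 42) = 42
E (P1): max(-26, 15, -11) = 15
Root (P2): min(45, 24, 42, 15) = 15
P2 picks the child with the lowest value: E (value 15).

E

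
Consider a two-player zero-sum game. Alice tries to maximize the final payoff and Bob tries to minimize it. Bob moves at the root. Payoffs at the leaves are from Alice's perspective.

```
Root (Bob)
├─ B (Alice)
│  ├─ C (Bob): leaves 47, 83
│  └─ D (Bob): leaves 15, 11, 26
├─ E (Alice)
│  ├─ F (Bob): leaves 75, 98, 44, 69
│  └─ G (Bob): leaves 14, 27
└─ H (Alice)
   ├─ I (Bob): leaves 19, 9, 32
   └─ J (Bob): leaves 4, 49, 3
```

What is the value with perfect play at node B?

47

C: min(47, 83) = 47
D: min(15, 11, 26) = 11
B: max(47, 11) = 47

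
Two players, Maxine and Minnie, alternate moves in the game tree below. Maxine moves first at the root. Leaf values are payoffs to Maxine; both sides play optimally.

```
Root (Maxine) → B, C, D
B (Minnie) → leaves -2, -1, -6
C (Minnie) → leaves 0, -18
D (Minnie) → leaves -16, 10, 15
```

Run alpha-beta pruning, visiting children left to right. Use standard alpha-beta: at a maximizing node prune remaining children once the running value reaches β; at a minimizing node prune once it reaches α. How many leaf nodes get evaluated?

6

B [α=-∞,β=+∞]: v=-6
C [α=-6,β=+∞]: v=-18
D [α=-6,β=+∞]: v=-16 after child 1 ≤ α → α-cutoff, skip 2
Root [α=-∞,β=+∞]: v=-6
Leaves evaluated: 6 of 8.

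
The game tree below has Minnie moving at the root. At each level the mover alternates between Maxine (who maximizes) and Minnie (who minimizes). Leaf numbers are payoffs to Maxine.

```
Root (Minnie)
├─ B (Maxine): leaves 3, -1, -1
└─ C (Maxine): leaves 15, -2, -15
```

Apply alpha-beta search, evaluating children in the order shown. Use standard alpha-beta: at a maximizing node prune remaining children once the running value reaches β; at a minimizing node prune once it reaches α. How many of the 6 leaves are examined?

4

B [α=-∞,β=+∞]: v=3
C [α=-∞,β=3]: v=15 after child 1 ≥ β → β-cutoff, skip 2
Root [α=-∞,β=+∞]: v=3
Leaves evaluated: 4 of 6.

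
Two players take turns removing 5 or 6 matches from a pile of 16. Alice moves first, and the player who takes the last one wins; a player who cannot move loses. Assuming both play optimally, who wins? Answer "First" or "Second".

Positions where the player to move wins (W) vs loses (L):
i:   0  1  2  3  4  5  6  7  8  9 10 11 12 13 14 15 16
     L  L  L  L  L  W  W  W  W  W  W  L  L  L  L  L  W
Position 16 is W, so the first player wins.

First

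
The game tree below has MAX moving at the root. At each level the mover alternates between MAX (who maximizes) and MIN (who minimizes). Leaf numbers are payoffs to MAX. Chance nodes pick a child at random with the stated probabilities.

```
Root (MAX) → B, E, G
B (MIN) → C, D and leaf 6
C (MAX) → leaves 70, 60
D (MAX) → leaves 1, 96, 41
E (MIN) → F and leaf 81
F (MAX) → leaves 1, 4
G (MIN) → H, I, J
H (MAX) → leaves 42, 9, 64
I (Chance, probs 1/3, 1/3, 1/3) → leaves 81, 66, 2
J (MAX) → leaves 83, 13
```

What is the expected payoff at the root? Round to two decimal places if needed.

49.67

C (MAX): max(70, 60) = 70
D (MAX): max(1, 96, 41) = 96
B (MIN): min(70, 96, 6) = 6
F (MAX): max(1, 4) = 4
E (MIN): min(4, 81) = 4
H (MAX): max(42, 9, 64) = 64
I (Chance): 1/3·81 + 1/3·66 + 1/3·2 = 49.67
J (MAX): max(83, 13) = 83
G (MIN): min(64, 49.67, 83) = 49.67
Root (MAX): max(6, 4, 49.67) = 49.67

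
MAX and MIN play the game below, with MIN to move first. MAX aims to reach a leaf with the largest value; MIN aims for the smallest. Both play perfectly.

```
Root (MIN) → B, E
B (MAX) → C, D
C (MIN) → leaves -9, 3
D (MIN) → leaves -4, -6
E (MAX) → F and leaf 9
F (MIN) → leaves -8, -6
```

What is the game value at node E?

9

F: min(-8, -6) = -8
E: max(-8, 9) = 9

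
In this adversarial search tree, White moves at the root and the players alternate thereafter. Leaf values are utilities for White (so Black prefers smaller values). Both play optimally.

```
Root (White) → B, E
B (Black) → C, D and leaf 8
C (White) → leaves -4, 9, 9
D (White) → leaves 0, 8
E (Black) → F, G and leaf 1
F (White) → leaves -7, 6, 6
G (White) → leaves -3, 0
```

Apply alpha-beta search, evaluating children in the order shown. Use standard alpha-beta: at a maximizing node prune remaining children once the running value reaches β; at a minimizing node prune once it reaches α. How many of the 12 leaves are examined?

9

C [α=-∞,β=+∞]: v=9
D [α=-∞,β=9]: v=8
B [α=-∞,β=+∞]: v=8
F [α=8,β=+∞]: v=6
E [α=8,β=+∞]: v=6 after child 1 ≤ α → α-cutoff, skip 2
Root [α=-∞,β=+∞]: v=8
Leaves evaluated: 9 of 12.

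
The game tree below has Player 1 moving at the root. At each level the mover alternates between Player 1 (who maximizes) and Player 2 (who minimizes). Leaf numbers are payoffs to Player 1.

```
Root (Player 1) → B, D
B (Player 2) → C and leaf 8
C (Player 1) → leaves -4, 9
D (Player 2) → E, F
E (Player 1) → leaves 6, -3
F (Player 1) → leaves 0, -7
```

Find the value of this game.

8

C (Player 1): max(-4, 9) = 9
B (Player 2): min(9, 8) = 8
E (Player 1): max(6, -3) = 6
F (Player 1): max(0, -7) = 0
D (Player 2): min(6, 0) = 0
Root (Player 1): max(8, 0) = 8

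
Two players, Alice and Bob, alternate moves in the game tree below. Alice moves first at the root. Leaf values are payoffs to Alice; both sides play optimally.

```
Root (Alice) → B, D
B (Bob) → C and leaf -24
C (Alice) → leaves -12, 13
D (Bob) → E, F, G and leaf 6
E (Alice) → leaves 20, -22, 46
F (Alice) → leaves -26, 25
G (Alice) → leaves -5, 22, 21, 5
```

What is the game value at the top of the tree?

C (Alice): max(-12, 13) = 13
B (Bob): min(13, -24) = -24
E (Alice): max(20, -22, 46) = 46
F (Alice): max(-26, 25) = 25
G (Alice): max(-5, 22, 21, 5) = 22
D (Bob): min(46, 25, 22, 6) = 6
Root (Alice): max(-24, 6) = 6

6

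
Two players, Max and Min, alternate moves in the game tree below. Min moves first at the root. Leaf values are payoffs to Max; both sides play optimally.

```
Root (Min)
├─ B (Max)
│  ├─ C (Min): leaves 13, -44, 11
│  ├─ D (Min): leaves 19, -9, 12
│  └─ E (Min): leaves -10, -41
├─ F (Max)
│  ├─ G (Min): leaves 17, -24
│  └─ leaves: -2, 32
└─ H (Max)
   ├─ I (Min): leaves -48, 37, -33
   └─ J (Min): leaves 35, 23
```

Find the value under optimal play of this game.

-9

C (Min): min(13, -44, 11) = -44
D (Min): min(19, -9, 12) = -9
E (Min): min(-10, -41) = -41
B (Max): max(-44, -9, -41) = -9
G (Min): min(17, -24) = -24
F (Max): max(-24, -2, 32) = 32
I (Min): min(-48, 37, -33) = -48
J (Min): min(35, 23) = 23
H (Max): max(-48, 23) = 23
Root (Min): min(-9, 32, 23) = -9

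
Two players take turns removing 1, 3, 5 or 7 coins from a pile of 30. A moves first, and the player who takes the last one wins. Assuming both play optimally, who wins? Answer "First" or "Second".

i:   0  1  2  3  4  5  6  7  8  9 10 11 12 13 14 15 16 17 18 19 20 21 22 23 24 25 26 27 28 29 30
     L  W  L  W  L  W  L  W  L  W  L  W  L  W  L  W  L  W  L  W  L  W  L  W  L  W  L  W  L  W  L
Position 30 is L, so the second player wins.

Second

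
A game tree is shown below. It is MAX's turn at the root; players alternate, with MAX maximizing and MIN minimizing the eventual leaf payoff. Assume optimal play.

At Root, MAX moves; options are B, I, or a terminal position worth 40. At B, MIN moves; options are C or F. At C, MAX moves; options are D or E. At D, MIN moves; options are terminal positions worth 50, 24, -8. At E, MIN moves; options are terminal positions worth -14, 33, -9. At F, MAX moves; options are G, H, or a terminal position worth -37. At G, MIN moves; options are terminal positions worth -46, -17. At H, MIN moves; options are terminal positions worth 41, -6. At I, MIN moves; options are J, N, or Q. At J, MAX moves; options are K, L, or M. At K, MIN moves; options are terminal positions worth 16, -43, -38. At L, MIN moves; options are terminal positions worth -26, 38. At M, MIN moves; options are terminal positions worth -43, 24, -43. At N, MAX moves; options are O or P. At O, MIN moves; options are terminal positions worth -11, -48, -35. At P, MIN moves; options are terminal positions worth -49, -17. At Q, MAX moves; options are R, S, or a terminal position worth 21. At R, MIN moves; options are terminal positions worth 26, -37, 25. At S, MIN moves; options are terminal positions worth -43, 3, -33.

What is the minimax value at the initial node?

D (MIN): min(50, 24, -8) = -8
E (MIN): min(-14, 33, -9) = -14
C (MAX): max(-8, -14) = -8
G (MIN): min(-46, -17) = -46
H (MIN): min(41, -6) = -6
F (MAX): max(-46, -6, -37) = -6
B (MIN): min(-8, -6) = -8
K (MIN): min(16, -43, -38) = -43
L (MIN): min(-26, 38) = -26
M (MIN): min(-43, 24, -43) = -43
J (MAX): max(-43, -26, -43) = -26
O (MIN): min(-11, -48, -35) = -48
P (MIN): min(-49, -17) = -49
N (MAX): max(-48, -49) = -48
R (MIN): min(26, -37, 25) = -37
S (MIN): min(-43, 3, -33) = -43
Q (MAX): max(-37, -43, 21) = 21
I (MIN): min(-26, -48, 21) = -48
Root (MAX): max(-8, -48, 40) = 40

40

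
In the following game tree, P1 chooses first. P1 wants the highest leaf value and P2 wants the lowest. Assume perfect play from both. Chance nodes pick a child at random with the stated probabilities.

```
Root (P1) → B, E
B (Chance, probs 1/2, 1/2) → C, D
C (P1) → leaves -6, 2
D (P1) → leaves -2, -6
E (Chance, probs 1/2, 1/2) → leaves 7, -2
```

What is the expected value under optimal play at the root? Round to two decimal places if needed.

C (P1): max(-6, 2) = 2
D (P1): max(-2, -6) = -2
B (Chance): 1/2·2 + 1/2·-2 = 0
E (Chance): 1/2·7 + 1/2·-2 = 2.5
Root (P1): max(0, 2.5) = 2.5

2.5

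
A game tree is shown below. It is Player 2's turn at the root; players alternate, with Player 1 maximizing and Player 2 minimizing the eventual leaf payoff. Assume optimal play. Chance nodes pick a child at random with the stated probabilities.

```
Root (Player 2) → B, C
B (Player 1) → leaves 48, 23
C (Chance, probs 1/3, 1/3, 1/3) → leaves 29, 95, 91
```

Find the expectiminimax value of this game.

48

B (Player 1): max(48, 23) = 48
C (Chance): 1/3·29 + 1/3·95 + 1/3·91 = 71.67
Root (Player 2): min(48, 71.67) = 48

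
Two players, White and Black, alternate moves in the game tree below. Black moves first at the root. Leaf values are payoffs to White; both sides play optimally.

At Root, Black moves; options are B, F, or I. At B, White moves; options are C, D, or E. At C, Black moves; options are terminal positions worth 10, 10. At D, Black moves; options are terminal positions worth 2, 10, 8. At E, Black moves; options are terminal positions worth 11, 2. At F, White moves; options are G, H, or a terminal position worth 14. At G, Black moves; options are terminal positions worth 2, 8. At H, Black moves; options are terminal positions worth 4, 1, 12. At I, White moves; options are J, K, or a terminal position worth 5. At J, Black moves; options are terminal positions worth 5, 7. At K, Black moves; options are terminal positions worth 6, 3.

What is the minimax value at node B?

C: min(10, 10) = 10
D: min(2, 10, 8) = 2
E: min(11, 2) = 2
B: max(10, 2, 2) = 10

10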